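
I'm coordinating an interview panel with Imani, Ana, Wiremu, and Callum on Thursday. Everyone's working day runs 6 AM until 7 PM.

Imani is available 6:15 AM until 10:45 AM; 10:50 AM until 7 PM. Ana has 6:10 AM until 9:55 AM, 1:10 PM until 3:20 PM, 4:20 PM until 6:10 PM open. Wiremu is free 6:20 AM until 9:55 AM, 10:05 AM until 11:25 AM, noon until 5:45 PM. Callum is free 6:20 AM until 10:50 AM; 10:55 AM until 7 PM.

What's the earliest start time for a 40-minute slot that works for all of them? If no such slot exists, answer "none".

Imani ∩ Ana: 06:15-09:55, 13:10-15:20, 16:20-18:10.
Imani ∩ Ana ∩ Wiremu: 06:20-09:55, 13:10-15:20, 16:20-17:45.
Imani ∩ Ana ∩ Wiremu ∩ Callum: 06:20-09:55, 13:10-15:20, 16:20-17:45.
Those are the intersection windows.
The first common window of at least 40 minutes is 06:20-09:55, so the earliest start is 06:20.

06:20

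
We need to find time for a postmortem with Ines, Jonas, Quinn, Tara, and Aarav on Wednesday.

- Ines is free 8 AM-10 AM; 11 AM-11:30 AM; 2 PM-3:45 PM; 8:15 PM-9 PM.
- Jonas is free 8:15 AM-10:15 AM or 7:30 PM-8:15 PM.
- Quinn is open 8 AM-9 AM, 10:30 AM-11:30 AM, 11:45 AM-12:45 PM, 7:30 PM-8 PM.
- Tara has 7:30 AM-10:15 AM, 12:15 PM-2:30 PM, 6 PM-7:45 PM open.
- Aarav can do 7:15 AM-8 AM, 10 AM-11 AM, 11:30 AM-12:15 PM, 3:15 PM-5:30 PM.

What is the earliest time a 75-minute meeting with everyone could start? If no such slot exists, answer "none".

none

Ines ∩ Jonas: 08:15-10:00.
Ines ∩ Jonas ∩ Quinn: 08:15-09:00.
Ines ∩ Jonas ∩ Quinn ∩ Tara: 08:15-09:00.
Ines ∩ Jonas ∩ Quinn ∩ Tara ∩ Aarav: ∅.
There is no time when everyone is free.
No common window is at least 75 minutes long.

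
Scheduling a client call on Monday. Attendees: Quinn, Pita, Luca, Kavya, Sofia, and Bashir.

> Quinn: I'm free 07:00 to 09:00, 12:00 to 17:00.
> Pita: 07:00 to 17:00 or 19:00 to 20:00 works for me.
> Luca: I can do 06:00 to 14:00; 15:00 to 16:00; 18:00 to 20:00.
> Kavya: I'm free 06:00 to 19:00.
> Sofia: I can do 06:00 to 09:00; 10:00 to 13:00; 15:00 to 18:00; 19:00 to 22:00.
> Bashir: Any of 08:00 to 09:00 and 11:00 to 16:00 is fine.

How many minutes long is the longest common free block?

Quinn ∩ Pita: 07:00-09:00, 12:00-17:00.
Quinn ∩ Pita ∩ Luca: 07:00-09:00, 12:00-14:00, 15:00-16:00.
Quinn ∩ Pita ∩ Luca ∩ Kavya: 07:00-09:00, 12:00-14:00, 15:00-16:00.
Quinn ∩ Pita ∩ Luca ∩ Kavya ∩ Sofia: 07:00-09:00, 12:00-13:00, 15:00-16:00.
Quinn ∩ Pita ∩ Luca ∩ Kavya ∩ Sofia ∩ Bashir: 08:00-09:00, 12:00-13:00, 15:00-16:00.
The longest is 08:00-09:00 at 60 minutes.

60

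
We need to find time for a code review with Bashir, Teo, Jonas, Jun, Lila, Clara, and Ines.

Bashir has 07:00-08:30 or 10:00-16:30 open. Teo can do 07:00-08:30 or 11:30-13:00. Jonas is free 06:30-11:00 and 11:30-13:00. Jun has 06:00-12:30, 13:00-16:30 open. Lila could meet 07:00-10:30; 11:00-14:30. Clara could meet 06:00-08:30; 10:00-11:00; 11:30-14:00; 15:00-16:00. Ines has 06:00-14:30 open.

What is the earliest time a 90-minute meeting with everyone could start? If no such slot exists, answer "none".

Bashir ∩ Teo: 07:00-08:30, 11:30-13:00.
Bashir ∩ Teo ∩ Jonas: 07:00-08:30, 11:30-13:00.
Bashir ∩ Teo ∩ Jonas ∩ Jun: 07:00-08:30, 11:30-12:30.
Bashir ∩ Teo ∩ Jonas ∩ Jun ∩ Lila: 07:00-08:30, 11:30-12:30.
Bashir ∩ Teo ∩ Jonas ∩ Jun ∩ Lila ∩ Clara: 07:00-08:30, 11:30-12:30.
Bashir ∩ Teo ∩ Jonas ∩ Jun ∩ Lila ∩ Clara ∩ Ines: 07:00-08:30, 11:30-12:30.
Those are the intersection windows.
The first common window of at least 90 minutes is 07:00-08:30, so the earliest start is 07:00.

07:00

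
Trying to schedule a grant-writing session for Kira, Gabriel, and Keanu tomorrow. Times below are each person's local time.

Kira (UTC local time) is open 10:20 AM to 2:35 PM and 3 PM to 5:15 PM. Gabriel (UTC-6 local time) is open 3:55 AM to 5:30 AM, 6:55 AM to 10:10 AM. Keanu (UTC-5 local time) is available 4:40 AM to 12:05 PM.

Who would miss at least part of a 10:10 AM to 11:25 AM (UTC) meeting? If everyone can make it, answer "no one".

Kira in UTC: 10:20-14:35, 15:00-17:15.
Gabriel in UTC: 09:55-11:30, 12:55-16:10 (add 6h to convert from UTC-6).
Keanu in UTC: 09:40-17:05 (add 5h to convert from UTC-5).
Kira: not fully free for 10:10-11:25. Gabriel: free for 10:10-11:25. Keanu: free for 10:10-11:25.

Kira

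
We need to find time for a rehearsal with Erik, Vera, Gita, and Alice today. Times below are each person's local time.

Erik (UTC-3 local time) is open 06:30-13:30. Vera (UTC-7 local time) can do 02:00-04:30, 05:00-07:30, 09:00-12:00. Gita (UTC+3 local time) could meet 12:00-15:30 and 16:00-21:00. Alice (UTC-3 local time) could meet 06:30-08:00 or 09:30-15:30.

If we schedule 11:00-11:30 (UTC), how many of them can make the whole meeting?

3

Erik in UTC: 09:30-16:30 (add 3h to convert from UTC-3).
Vera in UTC: 09:00-11:30, 12:00-14:30, 16:00-19:00 (add 7h to convert from UTC-7).
Gita in UTC: 09:00-12:30, 13:00-18:00 (subtract 3h to convert from UTC+3).
Alice in UTC: 09:30-11:00, 12:30-18:30 (add 3h to convert from UTC-3).
Erik, Vera, and Gita can make the full 11:00-11:30 slot — that's 3.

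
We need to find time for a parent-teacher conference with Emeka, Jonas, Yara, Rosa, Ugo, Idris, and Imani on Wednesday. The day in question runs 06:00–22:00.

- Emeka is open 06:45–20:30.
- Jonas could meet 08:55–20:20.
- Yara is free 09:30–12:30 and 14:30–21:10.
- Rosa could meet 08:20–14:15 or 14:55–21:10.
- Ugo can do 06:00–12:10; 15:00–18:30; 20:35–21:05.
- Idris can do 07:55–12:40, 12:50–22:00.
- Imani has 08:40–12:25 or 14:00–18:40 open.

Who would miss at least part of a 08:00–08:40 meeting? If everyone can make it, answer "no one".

Emeka: free for 08:00-08:40. Jonas: not fully free for 08:00-08:40. Yara: not fully free for 08:00-08:40. Rosa: not fully free for 08:00-08:40. Ugo: free for 08:00-08:40. Idris: free for 08:00-08:40. Imani: not fully free for 08:00-08:40.

Imani, Jonas, Rosa, Yara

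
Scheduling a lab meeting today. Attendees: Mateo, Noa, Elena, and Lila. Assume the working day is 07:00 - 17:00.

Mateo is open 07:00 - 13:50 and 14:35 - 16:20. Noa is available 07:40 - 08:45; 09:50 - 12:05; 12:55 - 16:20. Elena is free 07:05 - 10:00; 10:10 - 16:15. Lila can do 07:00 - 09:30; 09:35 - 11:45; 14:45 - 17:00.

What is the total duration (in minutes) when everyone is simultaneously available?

260

Mateo ∩ Noa: 07:40-08:45, 09:50-12:05, 12:55-13:50, 14:35-16:20.
Mateo ∩ Noa ∩ Elena: 07:40-08:45, 09:50-10:00, 10:10-12:05, 12:55-13:50, 14:35-16:15.
Mateo ∩ Noa ∩ Elena ∩ Lila: 07:40-08:45, 09:50-10:00, 10:10-11:45, 14:45-16:15.
Summing the common windows: 65 + 10 + 95 + 90 = 260 minutes.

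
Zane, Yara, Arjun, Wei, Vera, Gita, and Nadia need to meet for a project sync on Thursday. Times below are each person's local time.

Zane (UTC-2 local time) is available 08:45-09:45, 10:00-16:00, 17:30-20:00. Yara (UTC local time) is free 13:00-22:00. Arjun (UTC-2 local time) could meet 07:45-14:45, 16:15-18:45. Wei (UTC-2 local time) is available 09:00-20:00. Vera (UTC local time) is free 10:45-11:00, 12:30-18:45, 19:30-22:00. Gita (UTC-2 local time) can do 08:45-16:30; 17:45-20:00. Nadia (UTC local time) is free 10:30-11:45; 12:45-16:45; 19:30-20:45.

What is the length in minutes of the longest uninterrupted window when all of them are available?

225

Zane in UTC: 10:45-11:45, 12:00-18:00, 19:30-22:00 (add 2h to convert from UTC-2).
Yara in UTC: 13:00-22:00.
Arjun in UTC: 09:45-16:45, 18:15-20:45 (add 2h to convert from UTC-2).
Wei in UTC: 11:00-22:00 (add 2h to convert from UTC-2).
Vera in UTC: 10:45-11:00, 12:30-18:45, 19:30-22:00.
Gita in UTC: 10:45-18:30, 19:45-22:00 (add 2h to convert from UTC-2).
Nadia in UTC: 10:30-11:45, 12:45-16:45, 19:30-20:45.
Zane ∩ Yara: 13:00-18:00, 19:30-22:00.
Zane ∩ Yara ∩ Arjun: 13:00-16:45, 19:30-20:45.
Zane ∩ Yara ∩ Arjun ∩ Wei: 13:00-16:45, 19:30-20:45.
Zane ∩ Yara ∩ Arjun ∩ Wei ∩ Vera: 13:00-16:45, 19:30-20:45.
Zane ∩ Yara ∩ Arjun ∩ Wei ∩ Vera ∩ Gita: 13:00-16:45, 19:45-20:45.
Zane ∩ Yara ∩ Arjun ∩ Wei ∩ Vera ∩ Gita ∩ Nadia: 13:00-16:45, 19:45-20:45.
The longest is 13:00-16:45 at 225 minutes.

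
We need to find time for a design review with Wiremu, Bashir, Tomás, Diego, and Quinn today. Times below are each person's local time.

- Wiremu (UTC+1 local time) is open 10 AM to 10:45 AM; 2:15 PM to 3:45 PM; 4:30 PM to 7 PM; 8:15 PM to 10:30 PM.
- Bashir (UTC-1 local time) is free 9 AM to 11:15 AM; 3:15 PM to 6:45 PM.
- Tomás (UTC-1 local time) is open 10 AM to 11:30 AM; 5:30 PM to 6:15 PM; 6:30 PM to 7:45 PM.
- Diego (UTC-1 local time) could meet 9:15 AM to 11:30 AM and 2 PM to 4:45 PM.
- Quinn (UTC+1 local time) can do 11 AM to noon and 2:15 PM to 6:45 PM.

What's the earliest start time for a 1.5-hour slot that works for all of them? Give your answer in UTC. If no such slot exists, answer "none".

Wiremu in UTC: 09:00-09:45, 13:15-14:45, 15:30-18:00, 19:15-21:30 (subtract 1h to convert from UTC+1).
Bashir in UTC: 10:00-12:15, 16:15-19:45 (add 1h to convert from UTC-1).
Tomás in UTC: 11:00-12:30, 18:30-19:15, 19:30-20:45 (add 1h to convert from UTC-1).
Diego in UTC: 10:15-12:30, 15:00-17:45 (add 1h to convert from UTC-1).
Quinn in UTC: 10:00-11:00, 13:15-17:45 (subtract 1h to convert from UTC+1).
Wiremu ∩ Bashir: 16:15-18:00, 19:15-19:45.
Wiremu ∩ Bashir ∩ Tomás: 19:30-19:45.
Wiremu ∩ Bashir ∩ Tomás ∩ Diego: ∅.
Wiremu ∩ Bashir ∩ Tomás ∩ Diego ∩ Quinn: ∅.
There is no time when everyone is free.
No common window is at least 90 minutes long.

none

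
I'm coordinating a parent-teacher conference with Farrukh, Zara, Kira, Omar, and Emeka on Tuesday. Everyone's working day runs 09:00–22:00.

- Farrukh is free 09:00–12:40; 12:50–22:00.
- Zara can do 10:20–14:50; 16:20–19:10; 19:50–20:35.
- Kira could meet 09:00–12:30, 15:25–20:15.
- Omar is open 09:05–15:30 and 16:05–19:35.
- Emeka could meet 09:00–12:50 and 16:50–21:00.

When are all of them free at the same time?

10:20-12:30, 16:50-19:10

Farrukh ∩ Zara: 10:20-12:40, 12:50-14:50, 16:20-19:10, 19:50-20:35.
Farrukh ∩ Zara ∩ Kira: 10:20-12:30, 16:20-19:10, 19:50-20:15.
Farrukh ∩ Zara ∩ Kira ∩ Omar: 10:20-12:30, 16:20-19:10.
Farrukh ∩ Zara ∩ Kira ∩ Omar ∩ Emeka: 10:20-12:30, 16:50-19:10.
Those are the intersection windows.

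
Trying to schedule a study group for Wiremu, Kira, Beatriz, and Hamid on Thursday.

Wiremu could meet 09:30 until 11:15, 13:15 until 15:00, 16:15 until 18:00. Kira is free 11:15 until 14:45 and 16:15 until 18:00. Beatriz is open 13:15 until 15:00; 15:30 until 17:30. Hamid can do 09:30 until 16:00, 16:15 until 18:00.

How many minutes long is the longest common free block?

90

Wiremu ∩ Kira: 13:15-14:45, 16:15-18:00.
Wiremu ∩ Kira ∩ Beatriz: 13:15-14:45, 16:15-17:30.
Wiremu ∩ Kira ∩ Beatriz ∩ Hamid: 13:15-14:45, 16:15-17:30.
The longest is 13:15-14:45 at 90 minutes.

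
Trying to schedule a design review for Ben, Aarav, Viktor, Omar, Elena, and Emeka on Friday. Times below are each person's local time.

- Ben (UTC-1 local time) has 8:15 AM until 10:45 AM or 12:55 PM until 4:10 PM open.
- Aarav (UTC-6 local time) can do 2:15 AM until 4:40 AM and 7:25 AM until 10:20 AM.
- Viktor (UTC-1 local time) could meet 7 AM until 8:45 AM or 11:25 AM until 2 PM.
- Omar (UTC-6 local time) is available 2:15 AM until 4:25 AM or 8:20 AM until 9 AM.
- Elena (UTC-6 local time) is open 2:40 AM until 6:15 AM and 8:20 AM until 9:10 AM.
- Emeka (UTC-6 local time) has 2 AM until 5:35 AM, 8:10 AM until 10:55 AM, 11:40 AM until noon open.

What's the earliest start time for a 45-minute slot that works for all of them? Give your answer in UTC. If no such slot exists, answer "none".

none

Ben in UTC: 09:15-11:45, 13:55-17:10 (add 1h to convert from UTC-1).
Aarav in UTC: 08:15-10:40, 13:25-16:20 (add 6h to convert from UTC-6).
Viktor in UTC: 08:00-09:45, 12:25-15:00 (add 1h to convert from UTC-1).
Omar in UTC: 08:15-10:25, 14:20-15:00 (add 6h to convert from UTC-6).
Elena in UTC: 08:40-12:15, 14:20-15:10 (add 6h to convert from UTC-6).
Emeka in UTC: 08:00-11:35, 14:10-16:55, 17:40-18:00 (add 6h to convert from UTC-6).
Ben ∩ Aarav: 09:15-10:40, 13:55-16:20.
Ben ∩ Aarav ∩ Viktor: 09:15-09:45, 13:55-15:00.
Ben ∩ Aarav ∩ Viktor ∩ Omar: 09:15-09:45, 14:20-15:00.
Ben ∩ Aarav ∩ Viktor ∩ Omar ∩ Elena: 09:15-09:45, 14:20-15:00.
Ben ∩ Aarav ∩ Viktor ∩ Omar ∩ Elena ∩ Emeka: 09:15-09:45, 14:20-15:00.
No common window is at least 45 minutes long.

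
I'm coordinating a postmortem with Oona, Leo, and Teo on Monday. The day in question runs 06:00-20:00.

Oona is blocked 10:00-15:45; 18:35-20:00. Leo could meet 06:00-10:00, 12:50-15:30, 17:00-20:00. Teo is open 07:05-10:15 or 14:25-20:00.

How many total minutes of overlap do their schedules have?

Oona free: 06:00-10:00, 15:45-18:35 (invert busy blocks within the working day).
Leo free: 06:00-10:00, 12:50-15:30, 17:00-20:00.
Teo free: 07:05-10:15, 14:25-20:00.
Oona ∩ Leo: 06:00-10:00, 17:00-18:35.
Oona ∩ Leo ∩ Teo: 07:05-10:00, 17:00-18:35.
Summing the common windows: 175 + 95 = 270 minutes.

270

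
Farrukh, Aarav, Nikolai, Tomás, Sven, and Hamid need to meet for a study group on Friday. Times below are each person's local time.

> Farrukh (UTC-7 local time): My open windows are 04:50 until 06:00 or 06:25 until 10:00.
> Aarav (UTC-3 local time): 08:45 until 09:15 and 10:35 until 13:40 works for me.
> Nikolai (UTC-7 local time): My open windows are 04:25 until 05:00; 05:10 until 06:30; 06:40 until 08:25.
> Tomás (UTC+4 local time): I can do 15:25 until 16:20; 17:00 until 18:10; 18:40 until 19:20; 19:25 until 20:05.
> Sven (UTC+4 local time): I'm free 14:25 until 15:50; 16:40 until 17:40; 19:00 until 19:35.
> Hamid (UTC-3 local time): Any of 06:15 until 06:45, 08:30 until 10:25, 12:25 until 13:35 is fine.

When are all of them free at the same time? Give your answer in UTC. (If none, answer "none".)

none

Farrukh in UTC: 11:50-13:00, 13:25-17:00 (add 7h to convert from UTC-7).
Aarav in UTC: 11:45-12:15, 13:35-16:40 (add 3h to convert from UTC-3).
Nikolai in UTC: 11:25-12:00, 12:10-13:30, 13:40-15:25 (add 7h to convert from UTC-7).
Tomás in UTC: 11:25-12:20, 13:00-14:10, 14:40-15:20, 15:25-16:05 (subtract 4h to convert from UTC+4).
Sven in UTC: 10:25-11:50, 12:40-13:40, 15:00-15:35 (subtract 4h to convert from UTC+4).
Hamid in UTC: 09:15-09:45, 11:30-13:25, 15:25-16:35 (add 3h to convert from UTC-3).
Farrukh ∩ Aarav: 11:50-12:15, 13:35-16:40.
Farrukh ∩ Aarav ∩ Nikolai: 11:50-12:00, 12:10-12:15, 13:40-15:25.
Farrukh ∩ Aarav ∩ Nikolai ∩ Tomás: 11:50-12:00, 12:10-12:15, 13:40-14:10, 14:40-15:20.
Farrukh ∩ Aarav ∩ Nikolai ∩ Tomás ∩ Sven: 15:00-15:20.
Farrukh ∩ Aarav ∩ Nikolai ∩ Tomás ∩ Sven ∩ Hamid: ∅.
There is no time when everyone is free.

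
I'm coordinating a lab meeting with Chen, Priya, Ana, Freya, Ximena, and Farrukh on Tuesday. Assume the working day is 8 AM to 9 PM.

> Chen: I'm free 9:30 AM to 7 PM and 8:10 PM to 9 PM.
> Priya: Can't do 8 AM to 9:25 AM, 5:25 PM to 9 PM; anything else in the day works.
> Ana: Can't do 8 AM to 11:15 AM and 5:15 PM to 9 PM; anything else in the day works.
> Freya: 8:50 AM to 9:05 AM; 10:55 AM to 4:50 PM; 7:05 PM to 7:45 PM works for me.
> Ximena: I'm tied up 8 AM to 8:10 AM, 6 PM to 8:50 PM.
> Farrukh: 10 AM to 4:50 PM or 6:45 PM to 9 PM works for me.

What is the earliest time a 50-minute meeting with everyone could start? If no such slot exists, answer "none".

11:15

Chen free: 09:30-19:00, 20:10-21:00.
Priya free: 09:25-17:25 (invert busy blocks within the working day).
Ana free: 11:15-17:15 (invert busy blocks within the working day).
Freya free: 08:50-09:05, 10:55-16:50, 19:05-19:45.
Ximena free: 08:10-18:00, 20:50-21:00 (invert busy blocks within the working day).
Farrukh free: 10:00-16:50, 18:45-21:00.
Chen ∩ Priya: 09:30-17:25.
Chen ∩ Priya ∩ Ana: 11:15-17:15.
Chen ∩ Priya ∩ Ana ∩ Freya: 11:15-16:50.
Chen ∩ Priya ∩ Ana ∩ Freya ∩ Ximena: 11:15-16:50.
Chen ∩ Priya ∩ Ana ∩ Freya ∩ Ximena ∩ Farrukh: 11:15-16:50.
Those are the intersection windows.
The first common window of at least 50 minutes is 11:15-16:50, so the earliest start is 11:15.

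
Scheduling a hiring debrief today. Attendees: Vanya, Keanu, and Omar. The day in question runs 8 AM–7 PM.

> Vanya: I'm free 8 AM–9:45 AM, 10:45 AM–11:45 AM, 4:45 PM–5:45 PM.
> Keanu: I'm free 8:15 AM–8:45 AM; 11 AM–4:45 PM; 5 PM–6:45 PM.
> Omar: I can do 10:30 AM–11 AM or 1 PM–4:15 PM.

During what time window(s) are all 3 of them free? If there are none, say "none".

none

Vanya ∩ Keanu: 08:15-08:45, 11:00-11:45, 17:00-17:45.
Vanya ∩ Keanu ∩ Omar: ∅.
There is no time when everyone is free.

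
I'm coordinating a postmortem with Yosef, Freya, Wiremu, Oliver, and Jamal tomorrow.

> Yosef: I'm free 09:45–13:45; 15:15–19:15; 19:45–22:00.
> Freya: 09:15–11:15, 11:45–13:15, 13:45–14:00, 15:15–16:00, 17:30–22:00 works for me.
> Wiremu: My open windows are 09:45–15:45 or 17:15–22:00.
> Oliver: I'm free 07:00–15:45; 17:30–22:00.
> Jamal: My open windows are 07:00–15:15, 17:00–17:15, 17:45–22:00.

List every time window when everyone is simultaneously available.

09:45-11:15, 11:45-13:15, 17:45-19:15, 19:45-22:00

Yosef ∩ Freya: 09:45-11:15, 11:45-13:15, 15:15-16:00, 17:30-19:15, 19:45-22:00.
Yosef ∩ Freya ∩ Wiremu: 09:45-11:15, 11:45-13:15, 15:15-15:45, 17:30-19:15, 19:45-22:00.
Yosef ∩ Freya ∩ Wiremu ∩ Oliver: 09:45-11:15, 11:45-13:15, 15:15-15:45, 17:30-19:15, 19:45-22:00.
Yosef ∩ Freya ∩ Wiremu ∩ Oliver ∩ Jamal: 09:45-11:15, 11:45-13:15, 17:45-19:15, 19:45-22:00.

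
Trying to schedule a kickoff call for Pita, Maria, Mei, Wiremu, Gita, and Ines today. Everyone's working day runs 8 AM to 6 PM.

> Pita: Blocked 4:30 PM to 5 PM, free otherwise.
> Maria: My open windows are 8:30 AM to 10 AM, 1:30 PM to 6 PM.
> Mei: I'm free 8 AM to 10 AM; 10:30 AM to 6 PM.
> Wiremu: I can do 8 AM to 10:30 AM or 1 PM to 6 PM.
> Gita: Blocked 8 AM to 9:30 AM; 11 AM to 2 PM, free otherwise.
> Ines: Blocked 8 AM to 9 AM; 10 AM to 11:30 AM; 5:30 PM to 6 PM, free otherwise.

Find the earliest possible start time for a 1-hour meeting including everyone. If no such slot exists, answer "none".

14:00

Pita free: 08:00-16:30, 17:00-18:00 (invert busy blocks within the working day).
Maria free: 08:30-10:00, 13:30-18:00.
Mei free: 08:00-10:00, 10:30-18:00.
Wiremu free: 08:00-10:30, 13:00-18:00.
Gita free: 09:30-11:00, 14:00-18:00 (invert busy blocks within the working day).
Ines free: 09:00-10:00, 11:30-17:30 (invert busy blocks within the working day).
Pita ∩ Maria: 08:30-10:00, 13:30-16:30, 17:00-18:00.
Pita ∩ Maria ∩ Mei: 08:30-10:00, 13:30-16:30, 17:00-18:00.
Pita ∩ Maria ∩ Mei ∩ Wiremu: 08:30-10:00, 13:30-16:30, 17:00-18:00.
Pita ∩ Maria ∩ Mei ∩ Wiremu ∩ Gita: 09:30-10:00, 14:00-16:30, 17:00-18:00.
Pita ∩ Maria ∩ Mei ∩ Wiremu ∩ Gita ∩ Ines: 09:30-10:00, 14:00-16:30, 17:00-17:30.
The first common window of at least 60 minutes is 14:00-16:30, so the earliest start is 14:00.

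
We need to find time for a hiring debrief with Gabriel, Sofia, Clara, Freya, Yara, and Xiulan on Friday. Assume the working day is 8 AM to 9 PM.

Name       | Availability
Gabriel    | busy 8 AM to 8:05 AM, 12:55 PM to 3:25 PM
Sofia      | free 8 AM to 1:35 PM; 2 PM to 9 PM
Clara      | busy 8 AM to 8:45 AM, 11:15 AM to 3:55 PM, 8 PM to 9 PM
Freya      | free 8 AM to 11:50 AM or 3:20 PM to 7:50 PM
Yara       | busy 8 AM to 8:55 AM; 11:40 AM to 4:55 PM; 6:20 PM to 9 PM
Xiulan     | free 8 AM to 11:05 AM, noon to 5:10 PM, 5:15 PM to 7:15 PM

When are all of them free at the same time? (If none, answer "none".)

08:55-11:05, 16:55-17:10, 17:15-18:20

Gabriel free: 08:05-12:55, 15:25-21:00 (invert busy blocks within the working day).
Sofia free: 08:00-13:35, 14:00-21:00.
Clara free: 08:45-11:15, 15:55-20:00 (invert busy blocks within the working day).
Freya free: 08:00-11:50, 15:20-19:50.
Yara free: 08:55-11:40, 16:55-18:20 (invert busy blocks within the working day).
Xiulan free: 08:00-11:05, 12:00-17:10, 17:15-19:15.
Gabriel ∩ Sofia: 08:05-12:55, 15:25-21:00.
Gabriel ∩ Sofia ∩ Clara: 08:45-11:15, 15:55-20:00.
Gabriel ∩ Sofia ∩ Clara ∩ Freya: 08:45-11:15, 15:55-19:50.
Gabriel ∩ Sofia ∩ Clara ∩ Freya ∩ Yara: 08:55-11:15, 16:55-18:20.
Gabriel ∩ Sofia ∩ Clara ∩ Freya ∩ Yara ∩ Xiulan: 08:55-11:05, 16:55-17:10, 17:15-18:20.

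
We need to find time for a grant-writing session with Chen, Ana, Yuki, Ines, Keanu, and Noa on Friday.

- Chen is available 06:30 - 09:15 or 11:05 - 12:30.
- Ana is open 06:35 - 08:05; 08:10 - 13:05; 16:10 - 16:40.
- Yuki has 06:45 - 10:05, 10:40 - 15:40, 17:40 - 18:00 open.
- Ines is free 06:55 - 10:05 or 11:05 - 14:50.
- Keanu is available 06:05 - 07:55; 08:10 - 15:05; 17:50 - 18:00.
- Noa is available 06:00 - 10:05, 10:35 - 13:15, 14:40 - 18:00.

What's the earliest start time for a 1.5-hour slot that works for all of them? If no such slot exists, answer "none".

Chen ∩ Ana: 06:35-08:05, 08:10-09:15, 11:05-12:30.
Chen ∩ Ana ∩ Yuki: 06:45-08:05, 08:10-09:15, 11:05-12:30.
Chen ∩ Ana ∩ Yuki ∩ Ines: 06:55-08:05, 08:10-09:15, 11:05-12:30.
Chen ∩ Ana ∩ Yuki ∩ Ines ∩ Keanu: 06:55-07:55, 08:10-09:15, 11:05-12:30.
Chen ∩ Ana ∩ Yuki ∩ Ines ∩ Keanu ∩ Noa: 06:55-07:55, 08:10-09:15, 11:05-12:30.
No common window is at least 90 minutes long.

none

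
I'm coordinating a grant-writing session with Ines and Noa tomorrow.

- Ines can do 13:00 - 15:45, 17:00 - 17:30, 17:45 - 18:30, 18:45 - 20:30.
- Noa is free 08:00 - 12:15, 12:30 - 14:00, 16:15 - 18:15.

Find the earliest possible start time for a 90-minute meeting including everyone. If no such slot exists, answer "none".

Ines ∩ Noa: 13:00-14:00, 17:00-17:30, 17:45-18:15.
So the common availability across everyone is 13:00-14:00, 17:00-17:30, 17:45-18:15.
No common window is at least 90 minutes long.

none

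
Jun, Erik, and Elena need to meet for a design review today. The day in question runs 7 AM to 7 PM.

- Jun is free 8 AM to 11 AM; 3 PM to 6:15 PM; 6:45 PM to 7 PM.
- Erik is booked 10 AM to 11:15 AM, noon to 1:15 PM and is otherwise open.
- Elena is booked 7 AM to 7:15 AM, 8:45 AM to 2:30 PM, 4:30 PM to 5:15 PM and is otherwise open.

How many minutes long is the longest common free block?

Jun free: 08:00-11:00, 15:00-18:15, 18:45-19:00.
Erik free: 07:00-10:00, 11:15-12:00, 13:15-19:00 (invert busy blocks within the working day).
Elena free: 07:15-08:45, 14:30-16:30, 17:15-19:00 (invert busy blocks within the working day).
Jun ∩ Erik: 08:00-10:00, 15:00-18:15, 18:45-19:00.
Jun ∩ Erik ∩ Elena: 08:00-08:45, 15:00-16:30, 17:15-18:15, 18:45-19:00.
So the common availability across everyone is 08:00-08:45, 15:00-16:30, 17:15-18:15, 18:45-19:00.
The longest is 15:00-16:30 at 90 minutes.

90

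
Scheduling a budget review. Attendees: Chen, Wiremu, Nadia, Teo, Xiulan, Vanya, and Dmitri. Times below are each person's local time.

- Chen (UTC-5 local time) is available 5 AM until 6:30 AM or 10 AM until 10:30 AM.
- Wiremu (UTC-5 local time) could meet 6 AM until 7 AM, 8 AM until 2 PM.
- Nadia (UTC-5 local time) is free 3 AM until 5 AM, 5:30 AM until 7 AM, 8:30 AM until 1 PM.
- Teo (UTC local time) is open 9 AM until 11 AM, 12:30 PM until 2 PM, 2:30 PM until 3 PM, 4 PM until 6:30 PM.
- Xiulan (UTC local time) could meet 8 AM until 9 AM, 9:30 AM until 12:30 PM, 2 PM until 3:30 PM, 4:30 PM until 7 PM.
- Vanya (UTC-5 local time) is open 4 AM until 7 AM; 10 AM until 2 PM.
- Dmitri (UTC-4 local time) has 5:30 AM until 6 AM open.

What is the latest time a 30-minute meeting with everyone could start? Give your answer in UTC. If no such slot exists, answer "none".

none

Chen in UTC: 10:00-11:30, 15:00-15:30 (add 5h to convert from UTC-5).
Wiremu in UTC: 11:00-12:00, 13:00-19:00 (add 5h to convert from UTC-5).
Nadia in UTC: 08:00-10:00, 10:30-12:00, 13:30-18:00 (add 5h to convert from UTC-5).
Teo in UTC: 09:00-11:00, 12:30-14:00, 14:30-15:00, 16:00-18:30.
Xiulan in UTC: 08:00-09:00, 09:30-12:30, 14:00-15:30, 16:30-19:00.
Vanya in UTC: 09:00-12:00, 15:00-19:00 (add 5h to convert from UTC-5).
Dmitri in UTC: 09:30-10:00 (add 4h to convert from UTC-4).
Chen ∩ Wiremu: 11:00-11:30, 15:00-15:30.
Chen ∩ Wiremu ∩ Nadia: 11:00-11:30, 15:00-15:30.
Chen ∩ Wiremu ∩ Nadia ∩ Teo: ∅.
Chen ∩ Wiremu ∩ Nadia ∩ Teo ∩ Xiulan: ∅.
Chen ∩ Wiremu ∩ Nadia ∩ Teo ∩ Xiulan ∩ Vanya: ∅.
Chen ∩ Wiremu ∩ Nadia ∩ Teo ∩ Xiulan ∩ Vanya ∩ Dmitri: ∅.
There is no time when everyone is free.
No common window is at least 30 minutes long.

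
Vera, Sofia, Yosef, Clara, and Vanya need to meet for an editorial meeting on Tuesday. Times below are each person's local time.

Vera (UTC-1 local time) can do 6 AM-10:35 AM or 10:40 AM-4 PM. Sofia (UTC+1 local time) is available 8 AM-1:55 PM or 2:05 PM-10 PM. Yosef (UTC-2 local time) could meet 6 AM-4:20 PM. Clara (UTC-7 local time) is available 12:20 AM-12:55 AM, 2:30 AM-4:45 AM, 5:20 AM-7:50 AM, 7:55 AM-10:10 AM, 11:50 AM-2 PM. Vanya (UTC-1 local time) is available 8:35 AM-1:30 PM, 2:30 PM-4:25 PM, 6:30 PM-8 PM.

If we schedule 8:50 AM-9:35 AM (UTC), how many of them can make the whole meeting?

3

Vera in UTC: 07:00-11:35, 11:40-17:00 (add 1h to convert from UTC-1).
Sofia in UTC: 07:00-12:55, 13:05-21:00 (subtract 1h to convert from UTC+1).
Yosef in UTC: 08:00-18:20 (add 2h to convert from UTC-2).
Clara in UTC: 07:20-07:55, 09:30-11:45, 12:20-14:50, 14:55-17:10, 18:50-21:00 (add 7h to convert from UTC-7).
Vanya in UTC: 09:35-14:30, 15:30-17:25, 19:30-21:00 (add 1h to convert from UTC-1).
Vera, Sofia, and Yosef can make the full 08:50-09:35 slot — that's 3.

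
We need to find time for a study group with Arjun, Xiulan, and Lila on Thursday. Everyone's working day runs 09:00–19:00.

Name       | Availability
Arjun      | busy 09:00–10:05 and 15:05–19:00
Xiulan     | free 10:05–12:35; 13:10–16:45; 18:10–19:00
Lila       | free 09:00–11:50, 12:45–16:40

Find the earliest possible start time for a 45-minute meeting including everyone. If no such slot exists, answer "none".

10:05

Arjun free: 10:05-15:05 (invert busy blocks within the working day).
Xiulan free: 10:05-12:35, 13:10-16:45, 18:10-19:00.
Lila free: 09:00-11:50, 12:45-16:40.
Arjun ∩ Xiulan: 10:05-12:35, 13:10-15:05.
Arjun ∩ Xiulan ∩ Lila: 10:05-11:50, 13:10-15:05.
So the common availability across everyone is 10:05-11:50, 13:10-15:05.
The first common window of at least 45 minutes is 10:05-11:50, so the earliest start is 10:05.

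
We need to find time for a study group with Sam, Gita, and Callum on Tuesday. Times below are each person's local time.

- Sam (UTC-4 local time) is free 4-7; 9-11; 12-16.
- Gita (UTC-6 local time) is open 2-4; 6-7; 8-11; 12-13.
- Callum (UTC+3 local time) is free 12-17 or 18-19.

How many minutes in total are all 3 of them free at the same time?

60

Sam in UTC: 08:00-11:00, 13:00-15:00, 16:00-20:00 (add 4h to convert from UTC-4).
Gita in UTC: 08:00-10:00, 12:00-13:00, 14:00-17:00, 18:00-19:00 (add 6h to convert from UTC-6).
Callum in UTC: 09:00-14:00, 15:00-16:00 (subtract 3h to convert from UTC+3).
Sam ∩ Gita: 08:00-10:00, 14:00-15:00, 16:00-17:00, 18:00-19:00.
Sam ∩ Gita ∩ Callum: 09:00-10:00.
Those are the intersection windows.
That's a single block of 60 minutes.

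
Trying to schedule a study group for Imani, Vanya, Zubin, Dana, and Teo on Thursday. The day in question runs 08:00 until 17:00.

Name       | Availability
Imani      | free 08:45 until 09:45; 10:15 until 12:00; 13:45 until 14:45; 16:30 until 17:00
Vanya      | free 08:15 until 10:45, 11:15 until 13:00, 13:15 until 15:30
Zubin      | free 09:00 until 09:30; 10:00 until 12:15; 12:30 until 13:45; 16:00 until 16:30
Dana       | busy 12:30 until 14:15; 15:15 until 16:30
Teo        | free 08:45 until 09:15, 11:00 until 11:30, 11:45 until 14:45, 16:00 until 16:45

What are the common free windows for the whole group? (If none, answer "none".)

Imani free: 08:45-09:45, 10:15-12:00, 13:45-14:45, 16:30-17:00.
Vanya free: 08:15-10:45, 11:15-13:00, 13:15-15:30.
Zubin free: 09:00-09:30, 10:00-12:15, 12:30-13:45, 16:00-16:30.
Dana free: 08:00-12:30, 14:15-15:15, 16:30-17:00 (invert busy blocks within the working day).
Teo free: 08:45-09:15, 11:00-11:30, 11:45-14:45, 16:00-16:45.
Imani ∩ Vanya: 08:45-09:45, 10:15-10:45, 11:15-12:00, 13:45-14:45.
Imani ∩ Vanya ∩ Zubin: 09:00-09:30, 10:15-10:45, 11:15-12:00.
Imani ∩ Vanya ∩ Zubin ∩ Dana: 09:00-09:30, 10:15-10:45, 11:15-12:00.
Imani ∩ Vanya ∩ Zubin ∩ Dana ∩ Teo: 09:00-09:15, 11:15-11:30, 11:45-12:00.
Those are the intersection windows.

09:00-09:15, 11:15-11:30, 11:45-12:00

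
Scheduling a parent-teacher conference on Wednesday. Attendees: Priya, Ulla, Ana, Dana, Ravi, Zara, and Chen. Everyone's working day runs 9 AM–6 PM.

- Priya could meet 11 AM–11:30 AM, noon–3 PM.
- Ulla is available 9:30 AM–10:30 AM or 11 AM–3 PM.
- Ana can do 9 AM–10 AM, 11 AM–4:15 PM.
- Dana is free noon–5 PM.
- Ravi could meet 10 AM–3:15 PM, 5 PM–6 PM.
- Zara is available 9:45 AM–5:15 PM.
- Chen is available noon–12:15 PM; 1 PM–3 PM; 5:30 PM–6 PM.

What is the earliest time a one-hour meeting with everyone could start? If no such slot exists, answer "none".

Priya ∩ Ulla: 11:00-11:30, 12:00-15:00.
Priya ∩ Ulla ∩ Ana: 11:00-11:30, 12:00-15:00.
Priya ∩ Ulla ∩ Ana ∩ Dana: 12:00-15:00.
Priya ∩ Ulla ∩ Ana ∩ Dana ∩ Ravi: 12:00-15:00.
Priya ∩ Ulla ∩ Ana ∩ Dana ∩ Ravi ∩ Zara: 12:00-15:00.
Priya ∩ Ulla ∩ Ana ∩ Dana ∩ Ravi ∩ Zara ∩ Chen: 12:00-12:15, 13:00-15:00.
The first common window of at least 60 minutes is 13:00-15:00, so the earliest start is 13:00.

13:00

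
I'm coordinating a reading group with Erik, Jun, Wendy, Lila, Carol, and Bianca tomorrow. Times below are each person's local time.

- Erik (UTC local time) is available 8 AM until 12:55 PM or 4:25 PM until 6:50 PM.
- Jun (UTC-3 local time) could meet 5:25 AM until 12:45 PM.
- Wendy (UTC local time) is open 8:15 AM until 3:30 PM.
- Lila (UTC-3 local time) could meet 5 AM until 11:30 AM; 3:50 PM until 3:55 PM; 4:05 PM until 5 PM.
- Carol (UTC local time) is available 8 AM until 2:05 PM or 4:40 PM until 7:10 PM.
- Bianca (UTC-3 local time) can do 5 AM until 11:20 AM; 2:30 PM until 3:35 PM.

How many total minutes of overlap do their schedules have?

270

Erik in UTC: 08:00-12:55, 16:25-18:50.
Jun in UTC: 08:25-15:45 (add 3h to convert from UTC-3).
Wendy in UTC: 08:15-15:30.
Lila in UTC: 08:00-14:30, 18:50-18:55, 19:05-20:00 (add 3h to convert from UTC-3).
Carol in UTC: 08:00-14:05, 16:40-19:10.
Bianca in UTC: 08:00-14:20, 17:30-18:35 (add 3h to convert from UTC-3).
Erik ∩ Jun: 08:25-12:55.
Erik ∩ Jun ∩ Wendy: 08:25-12:55.
Erik ∩ Jun ∩ Wendy ∩ Lila: 08:25-12:55.
Erik ∩ Jun ∩ Wendy ∩ Lila ∩ Carol: 08:25-12:55.
Erik ∩ Jun ∩ Wendy ∩ Lila ∩ Carol ∩ Bianca: 08:25-12:55.
So the common availability across everyone is 08:25-12:55.
That's a single block of 270 minutes.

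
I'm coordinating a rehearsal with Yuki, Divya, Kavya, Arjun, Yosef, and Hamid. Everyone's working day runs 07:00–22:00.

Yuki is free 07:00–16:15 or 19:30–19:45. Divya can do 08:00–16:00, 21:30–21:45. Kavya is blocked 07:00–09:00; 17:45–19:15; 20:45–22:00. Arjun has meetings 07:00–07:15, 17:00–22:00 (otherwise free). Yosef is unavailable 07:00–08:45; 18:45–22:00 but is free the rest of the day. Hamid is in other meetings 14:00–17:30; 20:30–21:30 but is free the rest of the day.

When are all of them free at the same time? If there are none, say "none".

Yuki free: 07:00-16:15, 19:30-19:45.
Divya free: 08:00-16:00, 21:30-21:45.
Kavya free: 09:00-17:45, 19:15-20:45 (invert busy blocks within the working day).
Arjun free: 07:15-17:00 (invert busy blocks within the working day).
Yosef free: 08:45-18:45 (invert busy blocks within the working day).
Hamid free: 07:00-14:00, 17:30-20:30, 21:30-22:00 (invert busy blocks within the working day).
Yuki ∩ Divya: 08:00-16:00.
Yuki ∩ Divya ∩ Kavya: 09:00-16:00.
Yuki ∩ Divya ∩ Kavya ∩ Arjun: 09:00-16:00.
Yuki ∩ Divya ∩ Kavya ∩ Arjun ∩ Yosef: 09:00-16:00.
Yuki ∩ Divya ∩ Kavya ∩ Arjun ∩ Yosef ∩ Hamid: 09:00-14:00.
So the common availability across everyone is 09:00-14:00.

09:00-14:00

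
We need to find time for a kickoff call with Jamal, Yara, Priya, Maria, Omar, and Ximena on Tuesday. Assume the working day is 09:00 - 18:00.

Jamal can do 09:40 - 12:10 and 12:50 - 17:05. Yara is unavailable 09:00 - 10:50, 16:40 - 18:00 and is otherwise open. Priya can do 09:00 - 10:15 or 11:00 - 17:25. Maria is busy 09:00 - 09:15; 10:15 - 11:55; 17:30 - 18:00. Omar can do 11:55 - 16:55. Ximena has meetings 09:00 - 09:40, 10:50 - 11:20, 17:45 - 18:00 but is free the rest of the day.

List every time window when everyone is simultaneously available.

Jamal free: 09:40-12:10, 12:50-17:05.
Yara free: 10:50-16:40 (invert busy blocks within the working day).
Priya free: 09:00-10:15, 11:00-17:25.
Maria free: 09:15-10:15, 11:55-17:30 (invert busy blocks within the working day).
Omar free: 11:55-16:55.
Ximena free: 09:40-10:50, 11:20-17:45 (invert busy blocks within the working day).
Jamal ∩ Yara: 10:50-12:10, 12:50-16:40.
Jamal ∩ Yara ∩ Priya: 11:00-12:10, 12:50-16:40.
Jamal ∩ Yara ∩ Priya ∩ Maria: 11:55-12:10, 12:50-16:40.
Jamal ∩ Yara ∩ Priya ∩ Maria ∩ Omar: 11:55-12:10, 12:50-16:40.
Jamal ∩ Yara ∩ Priya ∩ Maria ∩ Omar ∩ Ximena: 11:55-12:10, 12:50-16:40.

11:55-12:10, 12:50-16:40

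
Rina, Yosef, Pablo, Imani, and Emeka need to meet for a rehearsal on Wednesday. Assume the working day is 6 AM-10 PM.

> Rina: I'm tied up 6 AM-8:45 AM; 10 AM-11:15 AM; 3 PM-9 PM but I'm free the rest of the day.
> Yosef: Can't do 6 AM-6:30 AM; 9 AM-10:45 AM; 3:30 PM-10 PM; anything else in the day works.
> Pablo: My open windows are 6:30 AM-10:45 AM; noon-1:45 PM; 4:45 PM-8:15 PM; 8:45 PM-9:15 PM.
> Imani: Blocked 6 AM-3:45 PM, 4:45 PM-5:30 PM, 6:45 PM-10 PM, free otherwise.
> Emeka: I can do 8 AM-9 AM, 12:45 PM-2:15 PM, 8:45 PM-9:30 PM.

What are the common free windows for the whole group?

Rina free: 08:45-10:00, 11:15-15:00, 21:00-22:00 (invert busy blocks within the working day).
Yosef free: 06:30-09:00, 10:45-15:30 (invert busy blocks within the working day).
Pablo free: 06:30-10:45, 12:00-13:45, 16:45-20:15, 20:45-21:15.
Imani free: 15:45-16:45, 17:30-18:45 (invert busy blocks within the working day).
Emeka free: 08:00-09:00, 12:45-14:15, 20:45-21:30.
Rina ∩ Yosef: 08:45-09:00, 11:15-15:00.
Rina ∩ Yosef ∩ Pablo: 08:45-09:00, 12:00-13:45.
Rina ∩ Yosef ∩ Pablo ∩ Imani: ∅.
Rina ∩ Yosef ∩ Pablo ∩ Imani ∩ Emeka: ∅.
There is no time when everyone is free.

none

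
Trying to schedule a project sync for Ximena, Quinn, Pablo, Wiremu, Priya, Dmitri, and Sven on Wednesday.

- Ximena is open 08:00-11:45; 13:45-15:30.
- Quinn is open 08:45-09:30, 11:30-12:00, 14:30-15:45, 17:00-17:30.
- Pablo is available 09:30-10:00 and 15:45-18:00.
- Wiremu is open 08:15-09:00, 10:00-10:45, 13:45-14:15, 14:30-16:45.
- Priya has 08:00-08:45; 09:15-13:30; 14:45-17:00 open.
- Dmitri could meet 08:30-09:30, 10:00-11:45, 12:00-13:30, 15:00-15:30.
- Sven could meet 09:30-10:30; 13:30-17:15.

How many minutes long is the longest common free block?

Ximena ∩ Quinn: 08:45-09:30, 11:30-11:45, 14:30-15:30.
Ximena ∩ Quinn ∩ Pablo: ∅.
Ximena ∩ Quinn ∩ Pablo ∩ Wiremu: ∅.
Ximena ∩ Quinn ∩ Pablo ∩ Wiremu ∩ Priya: ∅.
Ximena ∩ Quinn ∩ Pablo ∩ Wiremu ∩ Priya ∩ Dmitri: ∅.
Ximena ∩ Quinn ∩ Pablo ∩ Wiremu ∩ Priya ∩ Dmitri ∩ Sven: ∅.
There is no time when everyone is free.
No common window exists, so the longest block is 0 minutes.

0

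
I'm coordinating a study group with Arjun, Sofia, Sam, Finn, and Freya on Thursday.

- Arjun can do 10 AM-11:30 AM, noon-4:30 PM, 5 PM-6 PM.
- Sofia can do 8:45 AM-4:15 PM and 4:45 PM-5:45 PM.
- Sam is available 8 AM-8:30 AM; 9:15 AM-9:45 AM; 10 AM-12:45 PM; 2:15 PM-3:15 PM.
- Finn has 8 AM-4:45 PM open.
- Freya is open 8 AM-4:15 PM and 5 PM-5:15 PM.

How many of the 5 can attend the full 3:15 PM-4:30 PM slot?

Arjun and Finn can make the full 15:15-16:30 slot — that's 2.

2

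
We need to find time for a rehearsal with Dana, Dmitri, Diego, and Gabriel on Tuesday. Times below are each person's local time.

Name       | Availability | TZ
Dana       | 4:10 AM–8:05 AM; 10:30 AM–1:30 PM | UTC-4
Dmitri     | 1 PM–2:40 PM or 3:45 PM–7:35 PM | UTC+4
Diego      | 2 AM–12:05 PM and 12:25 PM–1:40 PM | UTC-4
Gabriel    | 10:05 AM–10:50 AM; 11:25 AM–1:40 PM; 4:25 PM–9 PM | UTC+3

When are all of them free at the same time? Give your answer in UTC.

09:00-10:40, 14:30-15:35

Dana in UTC: 08:10-12:05, 14:30-17:30 (add 4h to convert from UTC-4).
Dmitri in UTC: 09:00-10:40, 11:45-15:35 (subtract 4h to convert from UTC+4).
Diego in UTC: 06:00-16:05, 16:25-17:40 (add 4h to convert from UTC-4).
Gabriel in UTC: 07:05-07:50, 08:25-10:40, 13:25-18:00 (subtract 3h to convert from UTC+3).
Dana ∩ Dmitri: 09:00-10:40, 11:45-12:05, 14:30-15:35.
Dana ∩ Dmitri ∩ Diego: 09:00-10:40, 11:45-12:05, 14:30-15:35.
Dana ∩ Dmitri ∩ Diego ∩ Gabriel: 09:00-10:40, 14:30-15:35.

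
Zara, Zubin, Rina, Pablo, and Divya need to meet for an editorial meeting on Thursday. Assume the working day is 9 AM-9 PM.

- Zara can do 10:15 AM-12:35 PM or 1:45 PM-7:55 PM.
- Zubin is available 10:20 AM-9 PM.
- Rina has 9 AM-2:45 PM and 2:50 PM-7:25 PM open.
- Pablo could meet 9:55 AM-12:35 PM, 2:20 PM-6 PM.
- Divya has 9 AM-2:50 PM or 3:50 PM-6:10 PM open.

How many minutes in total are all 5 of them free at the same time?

290

Zara ∩ Zubin: 10:20-12:35, 13:45-19:55.
Zara ∩ Zubin ∩ Rina: 10:20-12:35, 13:45-14:45, 14:50-19:25.
Zara ∩ Zubin ∩ Rina ∩ Pablo: 10:20-12:35, 14:20-14:45, 14:50-18:00.
Zara ∩ Zubin ∩ Rina ∩ Pablo ∩ Divya: 10:20-12:35, 14:20-14:45, 15:50-18:00.
Summing the common windows: 135 + 25 + 130 = 290 minutes.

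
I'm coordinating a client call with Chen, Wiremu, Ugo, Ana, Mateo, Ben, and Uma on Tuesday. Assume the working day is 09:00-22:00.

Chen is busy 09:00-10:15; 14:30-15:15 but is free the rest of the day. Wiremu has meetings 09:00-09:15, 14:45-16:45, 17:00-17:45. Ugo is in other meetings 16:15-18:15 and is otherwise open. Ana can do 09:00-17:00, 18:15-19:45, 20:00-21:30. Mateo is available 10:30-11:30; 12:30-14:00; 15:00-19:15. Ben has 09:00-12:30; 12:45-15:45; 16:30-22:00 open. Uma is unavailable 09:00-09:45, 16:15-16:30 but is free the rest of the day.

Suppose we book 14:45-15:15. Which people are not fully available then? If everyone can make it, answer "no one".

Chen, Mateo, Wiremu

Chen free: 10:15-14:30, 15:15-22:00 (invert busy blocks within the working day).
Wiremu free: 09:15-14:45, 16:45-17:00, 17:45-22:00 (invert busy blocks within the working day).
Ugo free: 09:00-16:15, 18:15-22:00 (invert busy blocks within the working day).
Ana free: 09:00-17:00, 18:15-19:45, 20:00-21:30.
Mateo free: 10:30-11:30, 12:30-14:00, 15:00-19:15.
Ben free: 09:00-12:30, 12:45-15:45, 16:30-22:00.
Uma free: 09:45-16:15, 16:30-22:00 (invert busy blocks within the working day).
Chen: not fully free for 14:45-15:15. Wiremu: not fully free for 14:45-15:15. Ugo: free for 14:45-15:15. Ana: free for 14:45-15:15. Mateo: not fully free for 14:45-15:15. Ben: free for 14:45-15:15. Uma: free for 14:45-15:15.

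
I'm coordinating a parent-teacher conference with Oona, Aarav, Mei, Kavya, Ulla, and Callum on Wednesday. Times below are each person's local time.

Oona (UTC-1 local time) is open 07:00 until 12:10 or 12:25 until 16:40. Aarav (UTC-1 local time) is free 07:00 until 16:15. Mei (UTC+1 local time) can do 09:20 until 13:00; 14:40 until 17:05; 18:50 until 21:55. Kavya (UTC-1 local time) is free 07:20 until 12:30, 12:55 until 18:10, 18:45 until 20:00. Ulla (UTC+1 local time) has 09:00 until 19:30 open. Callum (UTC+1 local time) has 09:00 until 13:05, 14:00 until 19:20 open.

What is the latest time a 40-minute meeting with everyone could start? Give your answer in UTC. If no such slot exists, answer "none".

15:25

Oona in UTC: 08:00-13:10, 13:25-17:40 (add 1h to convert from UTC-1).
Aarav in UTC: 08:00-17:15 (add 1h to convert from UTC-1).
Mei in UTC: 08:20-12:00, 13:40-16:05, 17:50-20:55 (subtract 1h to convert from UTC+1).
Kavya in UTC: 08:20-13:30, 13:55-19:10, 19:45-21:00 (add 1h to convert from UTC-1).
Ulla in UTC: 08:00-18:30 (subtract 1h to convert from UTC+1).
Callum in UTC: 08:00-12:05, 13:00-18:20 (subtract 1h to convert from UTC+1).
Oona ∩ Aarav: 08:00-13:10, 13:25-17:15.
Oona ∩ Aarav ∩ Mei: 08:20-12:00, 13:40-16:05.
Oona ∩ Aarav ∩ Mei ∩ Kavya: 08:20-12:00, 13:55-16:05.
Oona ∩ Aarav ∩ Mei ∩ Kavya ∩ Ulla: 08:20-12:00, 13:55-16:05.
Oona ∩ Aarav ∩ Mei ∩ Kavya ∩ Ulla ∩ Callum: 08:20-12:00, 13:55-16:05.
So the common availability across everyone is 08:20-12:00, 13:55-16:05.
The last common window of at least 40 minutes is 13:55-16:05; a 40-minute meeting can start as late as 15:25 and still end by 16:05.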